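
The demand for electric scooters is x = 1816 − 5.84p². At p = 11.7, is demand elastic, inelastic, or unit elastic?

elastic

At p = 11.7, x = 1016.5624.
dx/dp = −2·5.84·p = −136.656.
Point elasticity E = (dx/dp)·(p/x) = -136.656 × 11.7/1016.5624 ≈ -1.573.
|E| ≈ 1.573 > 1, so demand is elastic.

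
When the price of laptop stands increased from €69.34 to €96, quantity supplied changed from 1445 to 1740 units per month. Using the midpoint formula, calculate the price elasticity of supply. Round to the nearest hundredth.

%ΔQ = (1740 − 1445)/[(1445 + 1740)/2] = 295/1592.5 ≈ 0.1852.
%ΔP = (96 − 69.34)/[(69.34 + 96)/2] = 26.66/82.67 ≈ 0.3225.
Arc elasticity E = %ΔQ/%ΔP ≈ 0.1852/0.3225 ≈ 0.57.
|E| < 1: supply is inelastic over this range.

0.57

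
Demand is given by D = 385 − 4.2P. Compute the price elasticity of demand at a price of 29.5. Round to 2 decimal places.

At P = 29.5, D = 261.1.
dD/dP = −4.2.
Point elasticity E = (dD/dP)·(P/D) = -4.2 × 29.5/261.1 ≈ -0.47.
|E| < 1, so demand is inelastic at this price.

-0.47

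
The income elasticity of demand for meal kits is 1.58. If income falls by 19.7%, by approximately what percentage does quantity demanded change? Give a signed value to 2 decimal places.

-31.13

%ΔQ ≈ E × %ΔI = (1.58) × (-19.7%) ≈ -31.13%.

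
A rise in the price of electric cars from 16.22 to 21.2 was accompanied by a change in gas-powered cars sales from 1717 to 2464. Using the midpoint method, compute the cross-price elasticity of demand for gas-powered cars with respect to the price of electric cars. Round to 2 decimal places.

1.34

%ΔQ_x = (2464 − 1717)/[(1717+2464)/2] = 747/2090.5 ≈ 0.3573.
%ΔP_y = (21.2 − 16.22)/[(16.22+21.2)/2] ≈ 0.2662.
E_xy = 0.3573/0.2662 ≈ 1.34.
E_xy > 0, so gas-powered cars and electric cars are substitutes.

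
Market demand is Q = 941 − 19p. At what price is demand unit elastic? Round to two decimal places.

24.76

For linear demand Q = a − bp, E = −bp/(a − bp). |E| = 1 ⇒ bp = a − bp ⇒ p = a/(2b).
p = 941/(2·19) ≈ 24.76.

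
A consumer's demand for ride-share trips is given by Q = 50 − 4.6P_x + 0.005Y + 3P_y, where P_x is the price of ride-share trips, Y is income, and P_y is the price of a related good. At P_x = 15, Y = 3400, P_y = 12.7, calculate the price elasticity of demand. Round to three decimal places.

Substituting, Q = 50 − 4.6(15) + 0.005(3400) + 3(12.7) = 50 − 69 + 17 + 38.1 = 36.1.
∂Q/∂P_x = −4.6, so E_p = (−4.6)·(15/36.1) ≈ -1.911.
|E_p| > 1: demand is elastic.

-1.911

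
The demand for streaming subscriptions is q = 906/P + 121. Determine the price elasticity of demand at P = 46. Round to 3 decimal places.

-0.140

At P = 46, q = 140.6957.
dq/dP = −906/P² = −0.4282.
Point elasticity E = (dq/dP)·(P/q) = -0.4282 × 46/140.6957 ≈ -0.140.
|E| < 1, so demand is inelastic at this price.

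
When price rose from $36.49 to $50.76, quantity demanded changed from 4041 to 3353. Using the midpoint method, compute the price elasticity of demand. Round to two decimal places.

-0.57

%Δq = (3353 − 4041)/[(4041 + 3353)/2] = -688/3697 ≈ -0.1861.
%ΔP = (50.76 − 36.49)/[(36.49 + 50.76)/2] = 14.27/43.625 ≈ 0.3271.
Arc elasticity E = %Δq/%ΔP ≈ -0.1861/0.3271 ≈ -0.57.
|E| < 1: demand is inelastic over this range.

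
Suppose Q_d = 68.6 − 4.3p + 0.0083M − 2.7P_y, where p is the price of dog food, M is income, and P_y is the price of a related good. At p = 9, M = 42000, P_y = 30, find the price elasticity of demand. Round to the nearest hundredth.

At the given point, Q_d = 68.6 − 4.3(9) + 0.0083(42000) − 2.7(30) = 68.6 − 38.7 + 348.6 − 81 = 297.5.
∂Q_d/∂p = −4.3, so E_p = (−4.3)·(9/297.5) ≈ -0.13.
|E_p| < 1: demand is inelastic.

-0.13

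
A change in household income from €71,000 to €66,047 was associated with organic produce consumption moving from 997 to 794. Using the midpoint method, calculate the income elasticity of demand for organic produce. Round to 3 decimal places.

%ΔQ = (794 − 997)/[(997+794)/2] = -203/895.5 ≈ -0.2267.
%ΔI = (66,047 − 71,000)/[(71,000+66,047)/2] = -4953/68523.5 ≈ -0.0723.
E_I = %ΔQ/%ΔI ≈ 3.136.
E_I > 1: normal good (luxury).

3.136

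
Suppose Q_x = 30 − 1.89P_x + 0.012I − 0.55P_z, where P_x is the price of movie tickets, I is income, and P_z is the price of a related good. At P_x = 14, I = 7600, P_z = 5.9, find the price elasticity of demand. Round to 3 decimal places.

-0.289

Q_x = 30 − 1.89(14) + 0.012(7600) − 0.55(5.9) = 30 − 26.46 + 91.2 − 3.245 = 91.495.
∂Q_x/∂P_x = −1.89, so E_p = (−1.89)·(14/91.495) ≈ -0.289.
|E_p| < 1: demand is inelastic.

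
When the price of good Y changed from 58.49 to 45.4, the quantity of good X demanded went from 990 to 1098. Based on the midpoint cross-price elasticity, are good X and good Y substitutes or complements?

complements

%ΔQ_x = (1098 − 990)/[(990+1098)/2] = 108/1044 ≈ 0.1034.
%ΔP_y = (45.4 − 58.49)/[(58.49+45.4)/2] ≈ -0.2520.
E_xy = 0.1034/-0.2520 ≈ -0.411.
E_xy < 0, so the goods are complements.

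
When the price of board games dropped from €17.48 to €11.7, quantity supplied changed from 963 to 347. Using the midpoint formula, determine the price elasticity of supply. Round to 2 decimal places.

2.37

%Δq = (347 − 963)/[(963 + 347)/2] = -616/655 ≈ -0.9405.
%Δp = (11.7 − 17.48)/[(17.48 + 11.7)/2] = -5.78/14.59 ≈ -0.3962.
Arc elasticity E = %Δq/%Δp ≈ -0.9405/-0.3962 ≈ 2.37.
|E| > 1: supply is elastic over this range.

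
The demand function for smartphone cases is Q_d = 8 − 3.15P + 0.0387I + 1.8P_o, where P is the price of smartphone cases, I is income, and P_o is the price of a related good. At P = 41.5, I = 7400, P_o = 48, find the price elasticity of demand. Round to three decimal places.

Substituting, Q_d = 8 − 3.15(41.5) + 0.0387(7400) + 1.8(48) = 8 − 130.725 + 286.38 + 86.4 = 250.055.
∂Q_d/∂P = −3.15, so E_p = (−3.15)·(41.5/250.055) ≈ -0.523.
|E_p| < 1: demand is inelastic.

-0.523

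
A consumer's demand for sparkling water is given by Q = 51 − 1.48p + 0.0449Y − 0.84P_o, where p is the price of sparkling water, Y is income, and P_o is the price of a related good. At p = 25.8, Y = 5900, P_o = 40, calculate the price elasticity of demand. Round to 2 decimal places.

-0.16

Substituting, Q = 51 − 1.48(25.8) + 0.0449(5900) − 0.84(40) = 51 − 38.184 + 264.91 − 33.6 = 244.126.
∂Q/∂p = −1.48, so E_p = (−1.48)·(25.8/244.126) ≈ -0.16.
|E_p| < 1: demand is inelastic.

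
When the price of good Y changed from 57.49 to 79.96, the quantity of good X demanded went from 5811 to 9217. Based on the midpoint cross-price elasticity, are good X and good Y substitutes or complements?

%ΔQ_x = (9217 − 5811)/[(5811+9217)/2] = 3406/7514 ≈ 0.4533.
%ΔP_y = (79.96 − 57.49)/[(57.49+79.96)/2] ≈ 0.3270.
E_xy = 0.4533/0.3270 ≈ 1.386.
E_xy > 0, so the goods are substitutes.

substitutes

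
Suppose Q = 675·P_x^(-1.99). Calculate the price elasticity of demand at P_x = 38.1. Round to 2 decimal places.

-1.99

For a Cobb–Douglas (constant-elasticity) form Q = A·P_x^α·…, the elasticity with respect to P_x equals the exponent α at every point.
Here the exponent on P_x is -1.99, so the price elasticity of demand is -1.99.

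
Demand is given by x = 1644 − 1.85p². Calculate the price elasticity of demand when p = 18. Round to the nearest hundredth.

At p = 18, x = 1044.6.
dx/dp = −2·1.85·p = −66.6.
Point elasticity E = (dx/dp)·(p/x) = -66.6 × 18/1044.6 ≈ -1.15.
|E| > 1, so demand is elastic at this price.

-1.15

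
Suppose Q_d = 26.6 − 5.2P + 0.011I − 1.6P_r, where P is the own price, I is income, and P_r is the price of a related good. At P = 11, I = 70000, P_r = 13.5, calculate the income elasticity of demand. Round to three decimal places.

Substituting, Q_d = 26.6 − 5.2(11) + 0.011(70000) − 1.6(13.5) = 26.6 − 57.2 + 770 − 21.6 = 717.8.
∂Q_d/∂I = +0.011, so E_I = 0.011·(70000/717.8) ≈ 1.073.
E_I > 1: normal good (luxury).

1.073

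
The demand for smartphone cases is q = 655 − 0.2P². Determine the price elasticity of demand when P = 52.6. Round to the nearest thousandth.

At P = 52.6, q = 101.648.
dq/dP = −2·0.2·P = −21.04.
Point elasticity E = (dq/dP)·(P/q) = -21.04 × 52.6/101.648 ≈ -10.888.
|E| > 1, so demand is elastic at this price.

-10.888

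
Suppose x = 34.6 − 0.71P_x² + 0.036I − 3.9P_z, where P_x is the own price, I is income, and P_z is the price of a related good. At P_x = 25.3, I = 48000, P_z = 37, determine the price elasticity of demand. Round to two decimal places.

-0.78

Substituting, x = 34.6 − 0.71(25.3)² + 0.036(48000) − 3.9(37) = 34.6 − 454.4639 + 1728 − 144.3 = 1163.8361.
∂x/∂P_x = −2·0.71·P_x = -35.926, so E_p = -35.926·(25.3/1163.8361) ≈ -0.78.
|E_p| < 1: demand is inelastic.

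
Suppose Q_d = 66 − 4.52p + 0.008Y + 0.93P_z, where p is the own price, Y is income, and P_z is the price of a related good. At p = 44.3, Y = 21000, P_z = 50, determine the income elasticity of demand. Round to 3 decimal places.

2.093

At the given point, Q_d = 66 − 4.52(44.3) + 0.008(21000) + 0.93(50) = 66 − 200.236 + 168 + 46.5 = 80.264.
∂Q_d/∂Y = +0.008, so E_I = 0.008·(21000/80.264) ≈ 2.093.
E_I > 1: normal good (luxury).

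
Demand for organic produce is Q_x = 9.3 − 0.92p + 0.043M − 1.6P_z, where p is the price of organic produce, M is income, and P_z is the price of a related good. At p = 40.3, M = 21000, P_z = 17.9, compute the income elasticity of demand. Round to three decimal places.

1.067

Substituting, Q_x = 9.3 − 0.92(40.3) + 0.043(21000) − 1.6(17.9) = 9.3 − 37.076 + 903 − 28.64 = 846.584.
∂Q_x/∂M = +0.043, so E_I = 0.043·(21000/846.584) ≈ 1.067.
E_I > 1: normal good (luxury).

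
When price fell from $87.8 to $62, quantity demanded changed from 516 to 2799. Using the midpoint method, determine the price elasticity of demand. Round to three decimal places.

%ΔQ = (2799 − 516)/[(516 + 2799)/2] = 2283/1657.5 ≈ 1.3774.
%Δp = (62 − 87.8)/[(87.8 + 62)/2] = -25.8/74.9 ≈ -0.3445.
Arc elasticity E = %ΔQ/%Δp ≈ 1.3774/-0.3445 ≈ -3.999.
|E| > 1: demand is elastic over this range.

-3.999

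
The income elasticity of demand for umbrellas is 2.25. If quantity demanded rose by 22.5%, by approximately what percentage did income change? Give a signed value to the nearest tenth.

%ΔQ ≈ E × %ΔI ⇒ %ΔI = %ΔQ / E = (22.5%)/(2.25) = 10.0%.

10.0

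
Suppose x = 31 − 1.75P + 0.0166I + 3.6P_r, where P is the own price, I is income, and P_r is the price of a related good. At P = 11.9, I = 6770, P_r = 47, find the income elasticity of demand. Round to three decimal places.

0.385

Evaluating quantity at (P, I, P_r) gives x = 31 − 1.75(11.9) + 0.0166(6770) + 3.6(47) = 31 − 20.825 + 112.382 + 169.2 = 291.757.
∂x/∂I = +0.0166, so E_I = 0.0166·(6770/291.757) ≈ 0.385.
E_I ∈ (0,1): normal good (necessity).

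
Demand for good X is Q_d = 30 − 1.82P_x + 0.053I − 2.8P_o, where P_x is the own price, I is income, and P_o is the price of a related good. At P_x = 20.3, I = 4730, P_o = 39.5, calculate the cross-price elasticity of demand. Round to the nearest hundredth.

Substituting, Q_d = 30 − 1.82(20.3) + 0.053(4730) − 2.8(39.5) = 30 − 36.946 + 250.69 − 110.6 = 133.144.
∂Q_d/∂P_o = −2.8, so E_xy = -2.8·(39.5/133.144) ≈ -0.83.
E_xy < 0: the goods are complements.

-0.83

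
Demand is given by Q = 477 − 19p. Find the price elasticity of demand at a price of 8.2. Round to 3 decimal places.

-0.485

At p = 8.2, Q = 321.2.
dQ/dp = −19.
Point elasticity E = (dQ/dp)·(p/Q) = -19 × 8.2/321.2 ≈ -0.485.
|E| < 1, so demand is inelastic at this price.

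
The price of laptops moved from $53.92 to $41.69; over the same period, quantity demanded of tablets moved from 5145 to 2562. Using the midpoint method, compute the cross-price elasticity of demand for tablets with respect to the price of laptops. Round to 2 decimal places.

%ΔQ_x = (2562 − 5145)/[(5145+2562)/2] = -2583/3853.5 ≈ -0.6703.
%ΔP_y = (41.69 − 53.92)/[(53.92+41.69)/2] ≈ -0.2558.
E_xy = -0.6703/-0.2558 ≈ 2.62.
E_xy > 0, so tablets and laptops are substitutes.

2.62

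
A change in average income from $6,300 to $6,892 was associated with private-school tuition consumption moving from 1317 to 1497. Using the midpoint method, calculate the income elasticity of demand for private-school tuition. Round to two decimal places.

1.43

%ΔQ = (1497 − 1317)/[(1317+1497)/2] = 180/1407 ≈ 0.1279.
%ΔY = (6,892 − 6,300)/[(6,300+6,892)/2] = 592/6596 ≈ 0.0898.
E_I = %ΔQ/%ΔY ≈ 1.43.
E_I > 1: normal good (luxury).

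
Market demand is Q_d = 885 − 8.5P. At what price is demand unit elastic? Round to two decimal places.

For linear demand Q_d = a − bP, E = −bP/(a − bP). |E| = 1 ⇒ bP = a − bP ⇒ P = a/(2b).
P = 885/(2·8.5) ≈ 52.06.

52.06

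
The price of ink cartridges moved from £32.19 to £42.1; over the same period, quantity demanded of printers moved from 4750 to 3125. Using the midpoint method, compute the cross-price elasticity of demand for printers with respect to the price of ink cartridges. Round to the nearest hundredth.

%ΔQ_x = (3125 − 4750)/[(4750+3125)/2] = -1625/3937.5 ≈ -0.4127.
%ΔP_y = (42.1 − 32.19)/[(32.19+42.1)/2] ≈ 0.2668.
E_xy = -0.4127/0.2668 ≈ -1.55.
E_xy < 0, so printers and ink cartridges are complements.

-1.55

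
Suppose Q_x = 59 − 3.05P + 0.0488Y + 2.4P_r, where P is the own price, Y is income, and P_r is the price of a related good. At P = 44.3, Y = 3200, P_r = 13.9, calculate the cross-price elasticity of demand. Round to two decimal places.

Evaluating quantity at (P, Y, P_r) gives Q_x = 59 − 3.05(44.3) + 0.0488(3200) + 2.4(13.9) = 59 − 135.115 + 156.16 + 33.36 = 113.405.
∂Q_x/∂P_r = +2.4, so E_xy = 2.4·(13.9/113.405) ≈ 0.29.
E_xy > 0: the goods are substitutes.

0.29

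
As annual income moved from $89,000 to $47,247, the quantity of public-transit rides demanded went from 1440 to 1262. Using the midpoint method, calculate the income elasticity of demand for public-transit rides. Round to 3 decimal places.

0.215

%ΔQ = (1262 − 1440)/[(1440+1262)/2] = -178/1351 ≈ -0.1318.
%ΔM = (47,247 − 89,000)/[(89,000+47,247)/2] = -41753/68123.5 ≈ -0.6129.
E_I = %ΔQ/%ΔM ≈ 0.215.
E_I ∈ (0,1): normal good (necessity).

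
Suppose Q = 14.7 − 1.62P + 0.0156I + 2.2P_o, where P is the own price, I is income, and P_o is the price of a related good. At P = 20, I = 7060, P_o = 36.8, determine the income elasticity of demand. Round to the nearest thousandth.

Evaluating quantity at (P, I, P_o) gives Q = 14.7 − 1.62(20) + 0.0156(7060) + 2.2(36.8) = 14.7 − 32.4 + 110.136 + 80.96 = 173.396.
∂Q/∂I = +0.0156, so E_I = 0.0156·(7060/173.396) ≈ 0.635.
E_I ∈ (0,1): normal good (necessity).

0.635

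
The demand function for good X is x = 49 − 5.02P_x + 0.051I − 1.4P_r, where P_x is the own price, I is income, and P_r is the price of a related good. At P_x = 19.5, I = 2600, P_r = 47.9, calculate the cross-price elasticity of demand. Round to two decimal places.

At the given point, x = 49 − 5.02(19.5) + 0.051(2600) − 1.4(47.9) = 49 − 97.89 + 132.6 − 67.06 = 16.65.
∂x/∂P_r = −1.4, so E_xy = -1.4·(47.9/16.65) ≈ -4.03.
E_xy < 0: the goods are complements.

-4.03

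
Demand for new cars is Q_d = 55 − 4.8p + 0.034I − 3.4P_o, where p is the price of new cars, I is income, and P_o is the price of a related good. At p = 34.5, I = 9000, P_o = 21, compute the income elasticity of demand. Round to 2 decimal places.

2.47

Substituting, Q_d = 55 − 4.8(34.5) + 0.034(9000) − 3.4(21) = 55 − 165.6 + 306 − 71.4 = 124.
∂Q_d/∂I = +0.034, so E_I = 0.034·(9000/124) ≈ 2.47.
E_I > 1: normal good (luxury).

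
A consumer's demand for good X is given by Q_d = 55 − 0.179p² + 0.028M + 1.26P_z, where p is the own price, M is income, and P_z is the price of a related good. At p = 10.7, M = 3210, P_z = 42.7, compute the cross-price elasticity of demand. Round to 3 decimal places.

Evaluating quantity at (p, M, P_z) gives Q_d = 55 − 0.179(10.7)² + 0.028(3210) + 1.26(42.7) = 55 − 20.4937 + 89.88 + 53.802 = 178.1883.
∂Q_d/∂P_z = +1.26, so E_xy = 1.26·(42.7/178.1883) ≈ 0.302.
E_xy > 0: the goods are substitutes.

0.302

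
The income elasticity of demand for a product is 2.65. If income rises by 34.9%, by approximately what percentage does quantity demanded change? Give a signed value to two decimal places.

%ΔQ ≈ E × %ΔI = (2.65) × (34.9%) ≈ 92.49%.

92.49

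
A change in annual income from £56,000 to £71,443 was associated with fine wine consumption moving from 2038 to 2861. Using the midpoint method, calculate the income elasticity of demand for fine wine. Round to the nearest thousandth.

1.386

%ΔQ = (2861 − 2038)/[(2038+2861)/2] = 823/2449.5 ≈ 0.3360.
%ΔI = (71,443 − 56,000)/[(56,000+71,443)/2] = 15443/63721.5 ≈ 0.2424.
E_I = %ΔQ/%ΔI ≈ 1.386.
E_I > 1: normal good (luxury).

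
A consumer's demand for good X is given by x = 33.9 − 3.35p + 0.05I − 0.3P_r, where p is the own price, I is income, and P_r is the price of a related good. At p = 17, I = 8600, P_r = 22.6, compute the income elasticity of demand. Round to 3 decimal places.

Evaluating quantity at (p, I, P_r) gives x = 33.9 − 3.35(17) + 0.05(8600) − 0.3(22.6) = 33.9 − 56.95 + 430 − 6.78 = 400.17.
∂x/∂I = +0.05, so E_I = 0.05·(8600/400.17) ≈ 1.075.
E_I > 1: normal good (luxury).

1.075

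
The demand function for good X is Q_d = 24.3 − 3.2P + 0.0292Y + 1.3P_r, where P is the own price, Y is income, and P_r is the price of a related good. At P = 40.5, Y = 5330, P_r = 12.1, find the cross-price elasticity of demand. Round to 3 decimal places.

At the given point, Q_d = 24.3 − 3.2(40.5) + 0.0292(5330) + 1.3(12.1) = 24.3 − 129.6 + 155.636 + 15.73 = 66.066.
∂Q_d/∂P_r = +1.3, so E_xy = 1.3·(12.1/66.066) ≈ 0.238.
E_xy > 0: the goods are substitutes.

0.238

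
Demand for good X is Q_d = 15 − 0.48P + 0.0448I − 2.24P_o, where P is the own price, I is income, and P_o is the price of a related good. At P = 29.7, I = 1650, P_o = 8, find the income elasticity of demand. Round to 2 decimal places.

1.30

First evaluate Q_d: 15 − 0.48(29.7) + 0.0448(1650) − 2.24(8) = 15 − 14.256 + 73.92 − 17.92 = 56.744.
∂Q_d/∂I = +0.0448, so E_I = 0.0448·(1650/56.744) ≈ 1.30.
E_I > 1: normal good (luxury).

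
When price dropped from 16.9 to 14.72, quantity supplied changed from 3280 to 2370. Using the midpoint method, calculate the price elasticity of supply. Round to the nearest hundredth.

2.34

%Δq = (2370 − 3280)/[(3280 + 2370)/2] = -910/2825 ≈ -0.3221.
%Δp = (14.72 − 16.9)/[(16.9 + 14.72)/2] = -2.18/15.81 ≈ -0.1379.
Arc elasticity E = %Δq/%Δp ≈ -0.3221/-0.1379 ≈ 2.34.
|E| > 1: supply is elastic over this range.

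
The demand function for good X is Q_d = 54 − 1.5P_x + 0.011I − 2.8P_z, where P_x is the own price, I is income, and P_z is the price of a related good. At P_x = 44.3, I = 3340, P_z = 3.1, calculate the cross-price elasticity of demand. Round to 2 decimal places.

At the given point, Q_d = 54 − 1.5(44.3) + 0.011(3340) − 2.8(3.1) = 54 − 66.45 + 36.74 − 8.68 = 15.61.
∂Q_d/∂P_z = −2.8, so E_xy = -2.8·(3.1/15.61) ≈ -0.56.
E_xy < 0: the goods are complements.

-0.56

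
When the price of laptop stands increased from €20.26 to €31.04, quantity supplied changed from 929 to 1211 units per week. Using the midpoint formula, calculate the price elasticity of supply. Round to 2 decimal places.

%ΔQ = (1211 − 929)/[(929 + 1211)/2] = 282/1070 ≈ 0.2636.
%ΔP = (31.04 − 20.26)/[(20.26 + 31.04)/2] = 10.78/25.65 ≈ 0.4203.
Arc elasticity E = %ΔQ/%ΔP ≈ 0.2636/0.4203 ≈ 0.63.
|E| < 1: supply is inelastic over this range.

0.63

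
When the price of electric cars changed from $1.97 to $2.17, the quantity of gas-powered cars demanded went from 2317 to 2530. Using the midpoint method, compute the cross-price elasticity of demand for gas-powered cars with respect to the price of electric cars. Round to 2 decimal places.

%ΔQ_x = (2530 − 2317)/[(2317+2530)/2] = 213/2423.5 ≈ 0.0879.
%ΔP_y = (2.17 − 1.97)/[(1.97+2.17)/2] ≈ 0.0966.
E_xy = 0.0879/0.0966 ≈ 0.91.
E_xy > 0, so gas-powered cars and electric cars are substitutes.

0.91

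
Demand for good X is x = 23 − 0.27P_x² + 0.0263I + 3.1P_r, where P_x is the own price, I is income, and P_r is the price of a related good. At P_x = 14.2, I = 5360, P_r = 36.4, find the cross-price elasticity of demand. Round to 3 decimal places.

Evaluating quantity at (P_x, I, P_r) gives x = 23 − 0.27(14.2)² + 0.0263(5360) + 3.1(36.4) = 23 − 54.4428 + 140.968 + 112.84 = 222.3652.
∂x/∂P_r = +3.1, so E_xy = 3.1·(36.4/222.3652) ≈ 0.507.
E_xy > 0: the goods are substitutes.

0.507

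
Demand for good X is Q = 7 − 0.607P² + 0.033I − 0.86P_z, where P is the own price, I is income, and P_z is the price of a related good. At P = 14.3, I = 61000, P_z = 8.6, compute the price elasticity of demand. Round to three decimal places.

-0.131

First evaluate Q: 7 − 0.607(14.3)² + 0.033(61000) − 0.86(8.6) = 7 − 124.1254 + 2013 − 7.396 = 1888.4786.
∂Q/∂P = −2·0.607·P = -17.3602, so E_p = -17.3602·(14.3/1888.4786) ≈ -0.131.
|E_p| < 1: demand is inelastic.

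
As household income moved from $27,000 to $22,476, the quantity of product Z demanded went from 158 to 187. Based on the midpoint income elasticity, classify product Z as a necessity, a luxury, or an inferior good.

%ΔQ = (187 − 158)/[(158+187)/2] = 29/172.5 ≈ 0.1681.
%ΔY = (22,476 − 27,000)/[(27,000+22,476)/2] = -4524/24738 ≈ -0.1829.
E_I = %ΔQ/%ΔY ≈ -0.919.
E_I < 0: inferior good.

inferior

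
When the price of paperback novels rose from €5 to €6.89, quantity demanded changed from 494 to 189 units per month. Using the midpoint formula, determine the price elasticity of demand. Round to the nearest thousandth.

%ΔQ = (189 − 494)/[(494 + 189)/2] = -305/341.5 ≈ -0.8931.
%ΔP = (6.89 − 5)/[(5 + 6.89)/2] = 1.89/5.945 ≈ 0.3179.
Arc elasticity E = %ΔQ/%ΔP ≈ -0.8931/0.3179 ≈ -2.809.
|E| > 1: demand is elastic over this range.

-2.809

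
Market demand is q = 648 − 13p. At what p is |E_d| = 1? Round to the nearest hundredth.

For linear demand q = a − bp, E = −bp/(a − bp). |E| = 1 ⇒ bp = a − bp ⇒ p = a/(2b).
p = 648/(2·13) ≈ 24.92.

24.92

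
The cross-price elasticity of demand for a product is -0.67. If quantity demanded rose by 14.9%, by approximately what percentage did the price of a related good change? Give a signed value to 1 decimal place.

-22.2

%ΔQ ≈ E × %ΔP_y ⇒ %ΔP_y = %ΔQ / E = (14.9%)/(-0.67) ≈ -22.2%.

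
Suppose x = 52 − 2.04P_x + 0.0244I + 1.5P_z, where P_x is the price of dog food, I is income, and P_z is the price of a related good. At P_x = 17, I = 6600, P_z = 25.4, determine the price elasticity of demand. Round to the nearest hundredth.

-0.16

At the given point, x = 52 − 2.04(17) + 0.0244(6600) + 1.5(25.4) = 52 − 34.68 + 161.04 + 38.1 = 216.46.
∂x/∂P_x = −2.04, so E_p = (−2.04)·(17/216.46) ≈ -0.16.
|E_p| < 1: demand is inelastic.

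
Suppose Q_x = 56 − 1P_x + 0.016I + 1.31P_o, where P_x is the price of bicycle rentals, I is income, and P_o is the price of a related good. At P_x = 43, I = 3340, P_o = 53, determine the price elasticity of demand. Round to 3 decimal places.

-0.316

First evaluate Q_x: 56 − 1(43) + 0.016(3340) + 1.31(53) = 56 − 43 + 53.44 + 69.43 = 135.87.
∂Q_x/∂P_x = −1, so E_p = (−1)·(43/135.87) ≈ -0.316.
|E_p| < 1: demand is inelastic.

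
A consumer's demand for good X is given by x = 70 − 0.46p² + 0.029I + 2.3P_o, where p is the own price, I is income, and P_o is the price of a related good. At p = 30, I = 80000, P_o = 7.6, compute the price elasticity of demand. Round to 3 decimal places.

-0.415

x = 70 − 0.46(30)² + 0.029(80000) + 2.3(7.6) = 70 − 414 + 2320 + 17.48 = 1993.48.
∂x/∂p = −2·0.46·p = -27.6, so E_p = -27.6·(30/1993.48) ≈ -0.415.
|E_p| < 1: demand is inelastic.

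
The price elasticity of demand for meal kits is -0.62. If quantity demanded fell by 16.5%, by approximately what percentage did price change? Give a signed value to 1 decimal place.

%ΔQ ≈ E × %ΔP ⇒ %ΔP = %ΔQ / E = (-16.5%)/(-0.62) ≈ 26.6%.

26.6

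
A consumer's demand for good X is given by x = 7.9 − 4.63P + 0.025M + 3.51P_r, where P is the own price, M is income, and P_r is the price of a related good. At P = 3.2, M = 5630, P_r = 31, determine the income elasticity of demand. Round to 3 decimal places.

0.580

Substituting, x = 7.9 − 4.63(3.2) + 0.025(5630) + 3.51(31) = 7.9 − 14.816 + 140.75 + 108.81 = 242.644.
∂x/∂M = +0.025, so E_I = 0.025·(5630/242.644) ≈ 0.580.
E_I ∈ (0,1): normal good (necessity).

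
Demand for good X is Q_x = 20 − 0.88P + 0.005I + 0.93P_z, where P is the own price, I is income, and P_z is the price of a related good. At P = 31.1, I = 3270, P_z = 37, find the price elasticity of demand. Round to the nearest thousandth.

-0.631

Evaluating quantity at (P, I, P_z) gives Q_x = 20 − 0.88(31.1) + 0.005(3270) + 0.93(37) = 20 − 27.368 + 16.35 + 34.41 = 43.392.
∂Q_x/∂P = −0.88, so E_p = (−0.88)·(31.1/43.392) ≈ -0.631.
|E_p| < 1: demand is inelastic.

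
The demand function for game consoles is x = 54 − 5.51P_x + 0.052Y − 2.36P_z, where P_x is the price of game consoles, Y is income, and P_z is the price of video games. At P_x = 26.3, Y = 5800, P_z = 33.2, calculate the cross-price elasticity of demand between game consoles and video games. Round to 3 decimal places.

Evaluating quantity at (P_x, Y, P_z) gives x = 54 − 5.51(26.3) + 0.052(5800) − 2.36(33.2) = 54 − 144.913 + 301.6 − 78.352 = 132.335.
∂x/∂P_z = −2.36, so E_xy = -2.36·(33.2/132.335) ≈ -0.592.
E_xy < 0: the goods are complements.

-0.592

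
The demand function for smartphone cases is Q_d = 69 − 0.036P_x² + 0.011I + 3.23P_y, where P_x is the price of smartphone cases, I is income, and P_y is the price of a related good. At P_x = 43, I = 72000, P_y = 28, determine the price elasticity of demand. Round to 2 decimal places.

-0.15

Q_d = 69 − 0.036(43)² + 0.011(72000) + 3.23(28) = 69 − 66.564 + 792 + 90.44 = 884.876.
∂Q_d/∂P_x = −2·0.036·P_x = -3.096, so E_p = -3.096·(43/884.876) ≈ -0.15.
|E_p| < 1: demand is inelastic.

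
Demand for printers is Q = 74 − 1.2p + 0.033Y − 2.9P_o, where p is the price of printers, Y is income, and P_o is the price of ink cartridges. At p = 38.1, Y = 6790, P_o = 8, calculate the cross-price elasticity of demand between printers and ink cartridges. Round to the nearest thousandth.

Substituting, Q = 74 − 1.2(38.1) + 0.033(6790) − 2.9(8) = 74 − 45.72 + 224.07 − 23.2 = 229.15.
∂Q/∂P_o = −2.9, so E_xy = -2.9·(8/229.15) ≈ -0.101.
E_xy < 0: the goods are complements.

-0.101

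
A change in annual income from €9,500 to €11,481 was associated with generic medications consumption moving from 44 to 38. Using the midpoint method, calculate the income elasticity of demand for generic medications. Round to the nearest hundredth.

%ΔQ = (38 − 44)/[(44+38)/2] = -6/41 ≈ -0.1463.
%ΔY = (11,481 − 9,500)/[(9,500+11,481)/2] = 1981/10490.5 ≈ 0.1888.
E_I = %ΔQ/%ΔY ≈ -0.77.
E_I < 0: inferior good.

-0.77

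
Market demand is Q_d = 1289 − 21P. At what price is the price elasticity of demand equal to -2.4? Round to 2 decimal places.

Set −bP/(a − bP) = −2.4 ⇒ bP = 2.4(a − bP) ⇒ bP(1+2.4) = 2.4·a.
P = 2.4·1289/(21·3.4) ≈ 43.33.

43.33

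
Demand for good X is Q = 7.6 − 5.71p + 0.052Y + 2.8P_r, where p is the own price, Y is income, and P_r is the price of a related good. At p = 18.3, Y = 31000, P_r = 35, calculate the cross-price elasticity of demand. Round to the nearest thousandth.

At the given point, Q = 7.6 − 5.71(18.3) + 0.052(31000) + 2.8(35) = 7.6 − 104.493 + 1612 + 98 = 1613.107.
∂Q/∂P_r = +2.8, so E_xy = 2.8·(35/1613.107) ≈ 0.061.
E_xy > 0: the goods are substitutes.

0.061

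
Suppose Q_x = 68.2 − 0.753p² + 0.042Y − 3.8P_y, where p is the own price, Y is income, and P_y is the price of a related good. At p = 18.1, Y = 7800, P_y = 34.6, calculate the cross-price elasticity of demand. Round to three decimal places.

-7.458

At the given point, Q_x = 68.2 − 0.753(18.1)² + 0.042(7800) − 3.8(34.6) = 68.2 − 246.6903 + 327.6 − 131.48 = 17.6297.
∂Q_x/∂P_y = −3.8, so E_xy = -3.8·(34.6/17.6297) ≈ -7.458.
E_xy < 0: the goods are complements.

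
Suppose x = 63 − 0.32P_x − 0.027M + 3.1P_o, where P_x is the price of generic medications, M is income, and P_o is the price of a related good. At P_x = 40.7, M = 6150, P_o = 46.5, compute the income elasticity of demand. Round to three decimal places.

x = 63 − 0.32(40.7) − 0.027(6150) + 3.1(46.5) = 63 − 13.024 − 166.05 + 144.15 = 28.076.
∂x/∂M = −0.027, so E_I = -0.027·(6150/28.076) ≈ -5.914.
E_I < 0: inferior good.

-5.914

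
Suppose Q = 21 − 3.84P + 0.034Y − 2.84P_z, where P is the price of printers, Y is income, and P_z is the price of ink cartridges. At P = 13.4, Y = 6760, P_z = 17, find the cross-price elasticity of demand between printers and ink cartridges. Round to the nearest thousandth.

Substituting, Q = 21 − 3.84(13.4) + 0.034(6760) − 2.84(17) = 21 − 51.456 + 229.84 − 48.28 = 151.104.
∂Q/∂P_z = −2.84, so E_xy = -2.84·(17/151.104) ≈ -0.320.
E_xy < 0: the goods are complements.

-0.320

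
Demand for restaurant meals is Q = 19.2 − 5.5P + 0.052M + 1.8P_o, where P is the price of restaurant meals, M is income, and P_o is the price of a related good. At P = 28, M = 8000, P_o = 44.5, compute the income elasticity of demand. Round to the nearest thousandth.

1.151

First evaluate Q: 19.2 − 5.5(28) + 0.052(8000) + 1.8(44.5) = 19.2 − 154 + 416 + 80.1 = 361.3.
∂Q/∂M = +0.052, so E_I = 0.052·(8000/361.3) ≈ 1.151.
E_I > 1: normal good (luxury).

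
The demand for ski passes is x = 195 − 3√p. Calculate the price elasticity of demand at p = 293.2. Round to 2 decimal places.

At p = 293.2, x = 143.6307.
dx/dp = −3/(2√p) = −3/(2·17.1231).
Point elasticity E = (dx/dp)·(p/x) = -0.0876 × 293.2/143.6307 ≈ -0.18.
|E| < 1, so demand is inelastic at this price.

-0.18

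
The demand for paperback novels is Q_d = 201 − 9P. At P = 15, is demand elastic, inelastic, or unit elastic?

elastic

At P = 15, Q_d = 66.
dQ_d/dP = −9.
Point elasticity E = (dQ_d/dP)·(P/Q_d) = -9 × 15/66 ≈ -2.045.
|E| ≈ 2.045 > 1, so demand is elastic.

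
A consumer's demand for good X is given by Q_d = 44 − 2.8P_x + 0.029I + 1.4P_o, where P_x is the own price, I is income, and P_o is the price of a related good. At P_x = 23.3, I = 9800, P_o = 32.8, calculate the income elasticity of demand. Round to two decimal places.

0.92

Substituting, Q_d = 44 − 2.8(23.3) + 0.029(9800) + 1.4(32.8) = 44 − 65.24 + 284.2 + 45.92 = 308.88.
∂Q_d/∂I = +0.029, so E_I = 0.029·(9800/308.88) ≈ 0.92.
E_I ∈ (0,1): normal good (necessity).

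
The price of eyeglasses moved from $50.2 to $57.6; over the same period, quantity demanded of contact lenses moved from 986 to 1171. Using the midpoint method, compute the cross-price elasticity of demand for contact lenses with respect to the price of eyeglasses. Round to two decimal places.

1.25

%ΔQ_x = (1171 − 986)/[(986+1171)/2] = 185/1078.5 ≈ 0.1715.
%ΔP_y = (57.6 − 50.2)/[(50.2+57.6)/2] ≈ 0.1373.
E_xy = 0.1715/0.1373 ≈ 1.25.
E_xy > 0, so contact lenses and eyeglasses are substitutes.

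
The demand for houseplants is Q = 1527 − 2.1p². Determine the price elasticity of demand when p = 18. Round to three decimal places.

-1.607

At p = 18, Q = 846.6.
dQ/dp = −2·2.1·p = −75.6.
Point elasticity E = (dQ/dp)·(p/Q) = -75.6 × 18/846.6 ≈ -1.607.
|E| > 1, so demand is elastic at this price.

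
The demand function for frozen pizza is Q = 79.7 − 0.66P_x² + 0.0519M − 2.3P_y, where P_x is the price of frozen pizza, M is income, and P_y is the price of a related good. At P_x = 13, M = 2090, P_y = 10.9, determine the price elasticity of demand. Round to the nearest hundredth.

At the given point, Q = 79.7 − 0.66(13)² + 0.0519(2090) − 2.3(10.9) = 79.7 − 111.54 + 108.471 − 25.07 = 51.561.
∂Q/∂P_x = −2·0.66·P_x = -17.16, so E_p = -17.16·(13/51.561) ≈ -4.33.
|E_p| > 1: demand is elastic.

-4.33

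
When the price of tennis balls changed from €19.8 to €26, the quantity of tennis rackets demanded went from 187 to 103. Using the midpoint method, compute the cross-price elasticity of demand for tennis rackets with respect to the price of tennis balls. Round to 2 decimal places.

-2.14

%ΔQ_x = (103 − 187)/[(187+103)/2] = -84/145 ≈ -0.5793.
%ΔP_y = (26 − 19.8)/[(19.8+26)/2] ≈ 0.2707.
E_xy = -0.5793/0.2707 ≈ -2.14.
E_xy < 0, so tennis rackets and tennis balls are complements.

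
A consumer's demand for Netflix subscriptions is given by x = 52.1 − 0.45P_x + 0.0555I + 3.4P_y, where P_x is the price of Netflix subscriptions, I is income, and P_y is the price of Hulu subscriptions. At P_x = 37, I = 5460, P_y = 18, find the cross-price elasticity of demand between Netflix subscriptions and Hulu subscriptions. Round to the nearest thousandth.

0.153

First evaluate x: 52.1 − 0.45(37) + 0.0555(5460) + 3.4(18) = 52.1 − 16.65 + 303.03 + 61.2 = 399.68.
∂x/∂P_y = +3.4, so E_xy = 3.4·(18/399.68) ≈ 0.153.
E_xy > 0: the goods are substitutes.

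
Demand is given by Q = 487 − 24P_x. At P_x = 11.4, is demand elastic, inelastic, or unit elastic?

elastic

At P_x = 11.4, Q = 213.4.
dQ/dP_x = −24.
Point elasticity E = (dQ/dP_x)·(P_x/Q) = -24 × 11.4/213.4 ≈ -1.282.
|E| ≈ 1.282 > 1, so demand is elastic.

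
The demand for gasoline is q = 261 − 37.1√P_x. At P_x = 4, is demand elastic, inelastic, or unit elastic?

inelastic

At P_x = 4, q = 186.8.
dq/dP_x = −37.1/(2√P_x) = −37.1/(2·2).
Point elasticity E = (dq/dP_x)·(P_x/q) = -9.275 × 4/186.8 ≈ -0.199.
|E| ≈ 0.199 < 1, so demand is inelastic.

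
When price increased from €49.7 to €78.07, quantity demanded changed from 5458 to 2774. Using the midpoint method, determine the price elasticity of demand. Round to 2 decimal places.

-1.47

%Δq = (2774 − 5458)/[(5458 + 2774)/2] = -2684/4116 ≈ -0.6521.
%ΔP = (78.07 − 49.7)/[(49.7 + 78.07)/2] = 28.37/63.885 ≈ 0.4441.
Arc elasticity E = %Δq/%ΔP ≈ -0.6521/0.4441 ≈ -1.47.
|E| > 1: demand is elastic over this range.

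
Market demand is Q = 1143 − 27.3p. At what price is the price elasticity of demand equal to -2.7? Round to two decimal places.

30.55

Set −bp/(a − bp) = −2.7 ⇒ bp = 2.7(a − bp) ⇒ bp(1+2.7) = 2.7·a.
p = 2.7·1143/(27.3·3.7) ≈ 30.55.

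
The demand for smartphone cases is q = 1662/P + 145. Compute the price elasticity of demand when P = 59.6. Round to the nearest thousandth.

At P = 59.6, q = 172.8859.
dq/dP = −1662/P² = −0.4679.
Point elasticity E = (dq/dP)·(P/q) = -0.4679 × 59.6/172.8859 ≈ -0.161.
|E| < 1, so demand is inelastic at this price.

-0.161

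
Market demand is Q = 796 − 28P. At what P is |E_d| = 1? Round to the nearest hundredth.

14.21

For linear demand Q = a − bP, E = −bP/(a − bP). |E| = 1 ⇒ bP = a − bP ⇒ P = a/(2b).
P = 796/(2·28) ≈ 14.21.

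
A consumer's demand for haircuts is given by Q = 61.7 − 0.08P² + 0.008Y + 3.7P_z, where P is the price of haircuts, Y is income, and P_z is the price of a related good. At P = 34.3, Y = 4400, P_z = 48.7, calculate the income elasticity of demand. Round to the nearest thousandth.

0.192

At the given point, Q = 61.7 − 0.08(34.3)² + 0.008(4400) + 3.7(48.7) = 61.7 − 94.1192 + 35.2 + 180.19 = 182.9708.
∂Q/∂Y = +0.008, so E_I = 0.008·(4400/182.9708) ≈ 0.192.
E_I ∈ (0,1): normal good (necessity).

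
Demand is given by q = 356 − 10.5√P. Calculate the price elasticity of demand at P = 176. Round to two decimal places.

At P = 176, q = 216.7018.
dq/dP = −10.5/(2√P) = −10.5/(2·13.2665).
Point elasticity E = (dq/dP)·(P/q) = -0.3957 × 176/216.7018 ≈ -0.32.
|E| < 1, so demand is inelastic at this price.

-0.32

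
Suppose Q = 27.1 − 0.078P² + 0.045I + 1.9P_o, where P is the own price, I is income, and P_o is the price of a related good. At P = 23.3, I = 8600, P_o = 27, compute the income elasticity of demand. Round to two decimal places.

Evaluating quantity at (P, I, P_o) gives Q = 27.1 − 0.078(23.3)² + 0.045(8600) + 1.9(27) = 27.1 − 42.3454 + 387 + 51.3 = 423.0546.
∂Q/∂I = +0.045, so E_I = 0.045·(8600/423.0546) ≈ 0.91.
E_I ∈ (0,1): normal good (necessity).

0.91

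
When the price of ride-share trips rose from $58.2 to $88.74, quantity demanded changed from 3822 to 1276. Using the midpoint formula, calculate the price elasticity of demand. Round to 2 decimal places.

-2.40

%Δq = (1276 − 3822)/[(3822 + 1276)/2] = -2546/2549 ≈ -0.9988.
%ΔP = (88.74 − 58.2)/[(58.2 + 88.74)/2] = 30.54/73.47 ≈ 0.4157.
Arc elasticity E = %Δq/%ΔP ≈ -0.9988/0.4157 ≈ -2.40.
|E| > 1: demand is elastic over this range.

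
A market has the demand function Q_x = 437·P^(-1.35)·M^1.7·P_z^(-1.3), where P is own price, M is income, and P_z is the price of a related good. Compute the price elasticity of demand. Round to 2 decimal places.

For a Cobb–Douglas (constant-elasticity) form Q_x = A·P^α·…, the elasticity with respect to P equals the exponent α at every point.
Here the exponent on P is -1.35, so the price elasticity of demand is -1.35.

-1.35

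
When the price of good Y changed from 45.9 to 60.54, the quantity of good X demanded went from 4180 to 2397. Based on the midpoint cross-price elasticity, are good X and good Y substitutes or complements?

%ΔQ_x = (2397 − 4180)/[(4180+2397)/2] = -1783/3288.5 ≈ -0.5422.
%ΔP_y = (60.54 − 45.9)/[(45.9+60.54)/2] ≈ 0.2751.
E_xy = -0.5422/0.2751 ≈ -1.971.
E_xy < 0, so the goods are complements.

complements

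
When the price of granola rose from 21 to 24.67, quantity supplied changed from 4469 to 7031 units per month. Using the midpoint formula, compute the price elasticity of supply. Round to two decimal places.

%Δq = (7031 − 4469)/[(4469 + 7031)/2] = 2562/5750 ≈ 0.4456.
%ΔP = (24.67 − 21)/[(21 + 24.67)/2] = 3.67/22.835 ≈ 0.1607.
Arc elasticity E = %Δq/%ΔP ≈ 0.4456/0.1607 ≈ 2.77.
|E| > 1: supply is elastic over this range.

2.77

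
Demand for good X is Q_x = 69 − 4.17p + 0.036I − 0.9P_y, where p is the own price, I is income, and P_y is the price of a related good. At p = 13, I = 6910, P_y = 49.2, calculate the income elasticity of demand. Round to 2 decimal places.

Substituting, Q_x = 69 − 4.17(13) + 0.036(6910) − 0.9(49.2) = 69 − 54.21 + 248.76 − 44.28 = 219.27.
∂Q_x/∂I = +0.036, so E_I = 0.036·(6910/219.27) ≈ 1.13.
E_I > 1: normal good (luxury).

1.13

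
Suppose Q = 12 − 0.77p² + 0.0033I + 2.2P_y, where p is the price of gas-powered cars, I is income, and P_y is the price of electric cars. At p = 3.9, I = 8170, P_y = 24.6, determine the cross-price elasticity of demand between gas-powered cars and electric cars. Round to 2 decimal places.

Evaluating quantity at (p, I, P_y) gives Q = 12 − 0.77(3.9)² + 0.0033(8170) + 2.2(24.6) = 12 − 11.7117 + 26.961 + 54.12 = 81.3693.
∂Q/∂P_y = +2.2, so E_xy = 2.2·(24.6/81.3693) ≈ 0.67.
E_xy > 0: the goods are substitutes.

0.67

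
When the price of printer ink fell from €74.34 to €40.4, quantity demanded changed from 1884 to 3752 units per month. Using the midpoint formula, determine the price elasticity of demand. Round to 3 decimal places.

-1.120

%Δq = (3752 − 1884)/[(1884 + 3752)/2] = 1868/2818 ≈ 0.6629.
%Δp = (40.4 − 74.34)/[(74.34 + 40.4)/2] = -33.94/57.37 ≈ -0.5916.
Arc elasticity E = %Δq/%Δp ≈ 0.6629/-0.5916 ≈ -1.120.
|E| > 1: demand is elastic over this range.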